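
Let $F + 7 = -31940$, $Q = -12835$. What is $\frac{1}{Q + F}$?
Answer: $- \frac{1}{44782} \approx -2.233 \cdot 10^{-5}$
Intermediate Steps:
$F = -31947$ ($F = -7 - 31940 = -31947$)
$\frac{1}{Q + F} = \frac{1}{-12835 - 31947} = \frac{1}{-44782} = - \frac{1}{44782}$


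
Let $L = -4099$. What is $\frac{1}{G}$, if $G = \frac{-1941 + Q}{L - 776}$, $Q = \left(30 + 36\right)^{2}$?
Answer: $- \frac{325}{161} \approx -2.0186$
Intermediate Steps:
$Q = 4356$ ($Q = 66^{2} = 4356$)
$G = - \frac{161}{325}$ ($G = \frac{-1941 + 4356}{-4099 - 776} = \frac{2415}{-4875} = 2415 \left(- \frac{1}{4875}\right) = - \frac{161}{325} \approx -0.49538$)
$\frac{1}{G} = \frac{1}{- \frac{161}{325}} = - \frac{325}{161}$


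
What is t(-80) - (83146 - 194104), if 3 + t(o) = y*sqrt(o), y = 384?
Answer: 110955 + 1536*I*sqrt(5) ≈ 1.1096e+5 + 3434.6*I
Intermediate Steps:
t(o) = -3 + 384*sqrt(o)
t(-80) - (83146 - 194104) = (-3 + 384*sqrt(-80)) - (83146 - 194104) = (-3 + 384*(4*I*sqrt(5))) - 1*(-110958) = (-3 + 1536*I*sqrt(5)) + 110958 = 110955 + 1536*I*sqrt(5)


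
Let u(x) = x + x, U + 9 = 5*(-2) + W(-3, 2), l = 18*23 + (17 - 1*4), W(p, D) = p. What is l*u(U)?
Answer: -18788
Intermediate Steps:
l = 427 (l = 414 + (17 - 4) = 414 + 13 = 427)
U = -22 (U = -9 + (5*(-2) - 3) = -9 + (-10 - 3) = -9 - 13 = -22)
u(x) = 2*x
l*u(U) = 427*(2*(-22)) = 427*(-44) = -18788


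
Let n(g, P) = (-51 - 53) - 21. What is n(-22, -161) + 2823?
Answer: 2698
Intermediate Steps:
n(g, P) = -125 (n(g, P) = -104 - 21 = -125)
n(-22, -161) + 2823 = -125 + 2823 = 2698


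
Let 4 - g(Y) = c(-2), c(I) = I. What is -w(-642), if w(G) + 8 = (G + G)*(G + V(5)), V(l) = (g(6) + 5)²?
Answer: -668956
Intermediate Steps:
g(Y) = 6 (g(Y) = 4 - 1*(-2) = 4 + 2 = 6)
V(l) = 121 (V(l) = (6 + 5)² = 11² = 121)
w(G) = -8 + 2*G*(121 + G) (w(G) = -8 + (G + G)*(G + 121) = -8 + (2*G)*(121 + G) = -8 + 2*G*(121 + G))
-w(-642) = -(-8 + 2*(-642)² + 242*(-642)) = -(-8 + 2*412164 - 155364) = -(-8 + 824328 - 155364) = -1*668956 = -668956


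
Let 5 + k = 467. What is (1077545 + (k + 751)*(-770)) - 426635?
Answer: -283100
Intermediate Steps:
k = 462 (k = -5 + 467 = 462)
(1077545 + (k + 751)*(-770)) - 426635 = (1077545 + (462 + 751)*(-770)) - 426635 = (1077545 + 1213*(-770)) - 426635 = (1077545 - 934010) - 426635 = 143535 - 426635 = -283100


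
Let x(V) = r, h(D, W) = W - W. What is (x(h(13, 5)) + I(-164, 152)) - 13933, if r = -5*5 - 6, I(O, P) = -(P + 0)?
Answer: -14116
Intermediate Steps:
h(D, W) = 0
I(O, P) = -P
r = -31 (r = -25 - 6 = -31)
x(V) = -31
(x(h(13, 5)) + I(-164, 152)) - 13933 = (-31 - 1*152) - 13933 = (-31 - 152) - 13933 = -183 - 13933 = -14116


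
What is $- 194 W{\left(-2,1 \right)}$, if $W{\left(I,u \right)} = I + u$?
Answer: $194$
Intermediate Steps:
$- 194 W{\left(-2,1 \right)} = - 194 \left(-2 + 1\right) = \left(-194\right) \left(-1\right) = 194$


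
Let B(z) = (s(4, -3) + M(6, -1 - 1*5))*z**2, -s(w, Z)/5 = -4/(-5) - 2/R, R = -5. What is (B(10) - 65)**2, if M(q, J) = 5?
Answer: 27225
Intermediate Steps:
s(w, Z) = -6 (s(w, Z) = -5*(-4/(-5) - 2/(-5)) = -5*(-4*(-1/5) - 2*(-1/5)) = -5*(4/5 + 2/5) = -5*6/5 = -6)
B(z) = -z**2 (B(z) = (-6 + 5)*z**2 = -z**2)
(B(10) - 65)**2 = (-1*10**2 - 65)**2 = (-1*100 - 65)**2 = (-100 - 65)**2 = (-165)**2 = 27225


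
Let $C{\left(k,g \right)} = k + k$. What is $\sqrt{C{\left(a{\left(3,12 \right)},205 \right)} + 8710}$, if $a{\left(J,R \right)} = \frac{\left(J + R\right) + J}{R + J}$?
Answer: $\frac{\sqrt{217810}}{5} \approx 93.34$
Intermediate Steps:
$a{\left(J,R \right)} = \frac{R + 2 J}{J + R}$
$C{\left(k,g \right)} = 2 k$
$\sqrt{C{\left(a{\left(3,12 \right)},205 \right)} + 8710} = \sqrt{2 \frac{12 + 2 \cdot 3}{3 + 12} + 8710} = \sqrt{2 \frac{12 + 6}{15} + 8710} = \sqrt{2 \cdot \frac{1}{15} \cdot 18 + 8710} = \sqrt{2 \cdot \frac{6}{5} + 8710} = \sqrt{\frac{12}{5} + 8710} = \sqrt{\frac{43562}{5}} = \frac{\sqrt{217810}}{5}$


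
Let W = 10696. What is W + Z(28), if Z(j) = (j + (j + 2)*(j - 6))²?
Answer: 484040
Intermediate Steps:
Z(j) = (j + (-6 + j)*(2 + j))² (Z(j) = (j + (2 + j)*(-6 + j))² = (j + (-6 + j)*(2 + j))²)
W + Z(28) = 10696 + (12 - 1*28² + 3*28)² = 10696 + (12 - 1*784 + 84)² = 10696 + (12 - 784 + 84)² = 10696 + (-688)² = 10696 + 473344 = 484040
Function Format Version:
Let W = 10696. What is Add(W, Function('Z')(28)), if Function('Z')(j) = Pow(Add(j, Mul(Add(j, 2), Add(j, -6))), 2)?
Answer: 484040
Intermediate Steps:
Function('Z')(j) = Pow(Add(j, Mul(Add(-6, j), Add(2, j))), 2) (Function('Z')(j) = Pow(Add(j, Mul(Add(2, j), Add(-6, j))), 2) = Pow(Add(j, Mul(Add(-6, j), Add(2, j))), 2))
Add(W, Function('Z')(28)) = Add(10696, Pow(Add(12, Mul(-1, Pow(28, 2)), Mul(3, 28)), 2)) = Add(10696, Pow(Add(12, Mul(-1, 784), 84), 2)) = Add(10696, Pow(Add(12, -784, 84), 2)) = Add(10696, Pow(-688, 2)) = Add(10696, 473344) = 484040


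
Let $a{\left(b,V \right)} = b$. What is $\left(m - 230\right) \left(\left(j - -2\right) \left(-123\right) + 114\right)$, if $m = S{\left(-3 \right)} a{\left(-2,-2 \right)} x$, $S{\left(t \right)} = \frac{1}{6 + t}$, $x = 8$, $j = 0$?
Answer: $31064$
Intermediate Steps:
$m = - \frac{16}{3}$ ($m = \frac{1}{6 - 3} \left(-2\right) 8 = \frac{1}{3} \left(-2\right) 8 = \left(- \frac{2}{3}\right) 8 = - \frac{16}{3} \approx -5.3333$)
$\left(m - 230\right) \left(\left(j - -2\right) \left(-123\right) + 114\right) = \left(- \frac{16}{3} - 230\right) \left(\left(0 - -2\right) \left(-123\right) + 114\right) = - \frac{706 \left(\left(0 + 2\right) \left(-123\right) + 114\right)}{3} = - \frac{706 \left(2 \left(-123\right) + 114\right)}{3} = - \frac{706 \left(-246 + 114\right)}{3} = \left(- \frac{706}{3}\right) \left(-132\right) = 31064$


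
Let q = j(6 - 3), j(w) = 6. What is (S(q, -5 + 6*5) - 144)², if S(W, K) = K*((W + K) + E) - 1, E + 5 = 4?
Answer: 366025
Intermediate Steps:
q = 6
E = -1 (E = -5 + 4 = -1)
S(W, K) = -1 + K*(-1 + K + W) (S(W, K) = K*((W + K) - 1) - 1 = K*((K + W) - 1) - 1 = K*(-1 + K + W) - 1 = -1 + K*(-1 + K + W))
(S(q, -5 + 6*5) - 144)² = ((-1 + (-5 + 6*5)² - (-5 + 6*5) + (-5 + 6*5)*6) - 144)² = ((-1 + (-5 + 30)² - (-5 + 30) + (-5 + 30)*6) - 144)² = ((-1 + 25² - 1*25 + 25*6) - 144)² = ((-1 + 625 - 25 + 150) - 144)² = (749 - 144)² = 605² = 366025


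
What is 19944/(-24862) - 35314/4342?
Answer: -241143379/26987701 ≈ -8.9353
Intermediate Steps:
19944/(-24862) - 35314/4342 = 19944*(-1/24862) - 35314*1/4342 = -9972/12431 - 17657/2171 = -241143379/26987701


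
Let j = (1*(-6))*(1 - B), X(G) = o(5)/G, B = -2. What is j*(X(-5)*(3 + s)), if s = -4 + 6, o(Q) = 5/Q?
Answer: 18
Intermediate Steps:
s = 2
X(G) = 1/G (X(G) = (5/5)/G = (5*(⅕))/G = 1/G)
j = -18 (j = (1*(-6))*(1 - 1*(-2)) = -6*(1 + 2) = -6*3 = -18)
j*(X(-5)*(3 + s)) = -18*(3 + 2)/(-5) = -(-18)*5/5 = -18*(-1) = 18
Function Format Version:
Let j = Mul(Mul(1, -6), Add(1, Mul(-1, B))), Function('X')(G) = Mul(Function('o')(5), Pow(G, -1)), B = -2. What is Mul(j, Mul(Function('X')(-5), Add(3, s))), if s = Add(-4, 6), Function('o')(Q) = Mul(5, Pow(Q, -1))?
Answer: 18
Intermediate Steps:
s = 2
Function('X')(G) = Pow(G, -1) (Function('X')(G) = Mul(Mul(5, Pow(5, -1)), Pow(G, -1)) = Mul(Mul(5, Rational(1, 5)), Pow(G, -1)) = Mul(1, Pow(G, -1)) = Pow(G, -1))
j = -18 (j = Mul(Mul(1, -6), Add(1, Mul(-1, -2))) = Mul(-6, Add(1, 2)) = Mul(-6, 3) = -18)
Mul(j, Mul(Function('X')(-5), Add(3, s))) = Mul(-18, Mul(Pow(-5, -1), Add(3, 2))) = Mul(-18, Mul(Rational(-1, 5), 5)) = Mul(-18, -1) = 18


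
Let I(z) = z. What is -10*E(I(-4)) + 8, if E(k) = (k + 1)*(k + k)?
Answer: -232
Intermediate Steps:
E(k) = 2*k*(1 + k) (E(k) = (1 + k)*(2*k) = 2*k*(1 + k))
-10*E(I(-4)) + 8 = -20*(-4)*(1 - 4) + 8 = -20*(-4)*(-3) + 8 = -10*24 + 8 = -240 + 8 = -232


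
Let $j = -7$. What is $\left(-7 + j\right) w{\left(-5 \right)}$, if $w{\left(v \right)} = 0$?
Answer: $0$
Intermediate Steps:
$\left(-7 + j\right) w{\left(-5 \right)} = \left(-7 - 7\right) 0 = \left(-14\right) 0 = 0$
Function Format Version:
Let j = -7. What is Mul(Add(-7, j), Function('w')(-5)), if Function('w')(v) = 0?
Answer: 0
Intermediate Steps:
Mul(Add(-7, j), Function('w')(-5)) = Mul(Add(-7, -7), 0) = Mul(-14, 0) = 0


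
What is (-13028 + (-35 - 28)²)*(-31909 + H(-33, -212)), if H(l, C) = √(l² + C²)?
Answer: 289063631 - 9059*√46033 ≈ 2.8712e+8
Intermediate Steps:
H(l, C) = √(C² + l²)
(-13028 + (-35 - 28)²)*(-31909 + H(-33, -212)) = (-13028 + (-35 - 28)²)*(-31909 + √((-212)² + (-33)²)) = (-13028 + (-63)²)*(-31909 + √(44944 + 1089)) = (-13028 + 3969)*(-31909 + √46033) = -9059*(-31909 + √46033) = 289063631 - 9059*√46033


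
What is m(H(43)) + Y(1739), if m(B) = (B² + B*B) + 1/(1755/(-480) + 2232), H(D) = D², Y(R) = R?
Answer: 487692888719/71307 ≈ 6.8393e+6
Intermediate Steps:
m(B) = 32/71307 + 2*B² (m(B) = (B² + B²) + 1/(1755*(-1/480) + 2232) = 2*B² + 1/(-117/32 + 2232) = 2*B² + 1/(71307/32) = 2*B² + 32/71307 = 32/71307 + 2*B²)
m(H(43)) + Y(1739) = (32/71307 + 2*(43²)²) + 1739 = (32/71307 + 2*1849²) + 1739 = (32/71307 + 2*3418801) + 1739 = (32/71307 + 6837602) + 1739 = 487568885846/71307 + 1739 = 487692888719/71307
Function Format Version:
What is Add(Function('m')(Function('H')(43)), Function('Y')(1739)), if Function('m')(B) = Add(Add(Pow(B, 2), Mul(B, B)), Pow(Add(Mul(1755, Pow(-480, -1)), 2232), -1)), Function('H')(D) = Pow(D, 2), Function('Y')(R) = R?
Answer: Rational(487692888719, 71307) ≈ 6.8393e+6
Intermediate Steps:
Function('m')(B) = Add(Rational(32, 71307), Mul(2, Pow(B, 2))) (Function('m')(B) = Add(Add(Pow(B, 2), Pow(B, 2)), Pow(Add(Mul(1755, Rational(-1, 480)), 2232), -1)) = Add(Mul(2, Pow(B, 2)), Pow(Add(Rational(-117, 32), 2232), -1)) = Add(Mul(2, Pow(B, 2)), Pow(Rational(71307, 32), -1)) = Add(Mul(2, Pow(B, 2)), Rational(32, 71307)) = Add(Rational(32, 71307), Mul(2, Pow(B, 2))))
Add(Function('m')(Function('H')(43)), Function('Y')(1739)) = Add(Add(Rational(32, 71307), Mul(2, Pow(Pow(43, 2), 2))), 1739) = Add(Add(Rational(32, 71307), Mul(2, Pow(1849, 2))), 1739) = Add(Add(Rational(32, 71307), Mul(2, 3418801)), 1739) = Add(Add(Rational(32, 71307), 6837602), 1739) = Add(Rational(487568885846, 71307), 1739) = Rational(487692888719, 71307)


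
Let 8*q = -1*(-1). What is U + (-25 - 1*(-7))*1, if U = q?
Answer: -143/8 ≈ -17.875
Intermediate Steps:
q = ⅛ (q = (-1*(-1))/8 = (⅛)*1 = ⅛ ≈ 0.12500)
U = ⅛ ≈ 0.12500
U + (-25 - 1*(-7))*1 = ⅛ + (-25 - 1*(-7))*1 = ⅛ + (-25 + 7)*1 = ⅛ - 18*1 = ⅛ - 18 = -143/8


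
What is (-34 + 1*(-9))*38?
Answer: -1634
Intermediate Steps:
(-34 + 1*(-9))*38 = (-34 - 9)*38 = -43*38 = -1634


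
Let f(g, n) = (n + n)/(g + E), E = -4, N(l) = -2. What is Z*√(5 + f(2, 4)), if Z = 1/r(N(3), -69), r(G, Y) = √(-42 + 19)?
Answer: -I*√23/23 ≈ -0.20851*I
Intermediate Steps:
f(g, n) = 2*n/(-4 + g) (f(g, n) = (n + n)/(g - 4) = (2*n)/(-4 + g) = 2*n/(-4 + g))
r(G, Y) = I*√23 (r(G, Y) = √(-23) = I*√23)
Z = -I*√23/23 (Z = 1/(I*√23) = -I*√23/23 ≈ -0.20851*I)
Z*√(5 + f(2, 4)) = (-I*√23/23)*√(5 + 2*4/(-4 + 2)) = (-I*√23/23)*√(5 + 2*4/(-2)) = (-I*√23/23)*√(5 + 2*4*(-½)) = (-I*√23/23)*√(5 - 4) = (-I*√23/23)*√1 = -I*√23/23*1 = -I*√23/23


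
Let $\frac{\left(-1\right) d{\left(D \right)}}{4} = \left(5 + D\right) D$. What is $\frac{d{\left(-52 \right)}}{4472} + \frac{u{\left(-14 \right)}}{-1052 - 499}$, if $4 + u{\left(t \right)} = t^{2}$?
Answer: $- \frac{51350}{22231} \approx -2.3098$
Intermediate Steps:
$u{\left(t \right)} = -4 + t^{2}$
$d{\left(D \right)} = - 4 D \left(5 + D\right)$ ($d{\left(D \right)} = - 4 \left(5 + D\right) D = - 4 D \left(5 + D\right)$)
$\frac{d{\left(-52 \right)}}{4472} + \frac{u{\left(-14 \right)}}{-1052 - 499} = \frac{\left(-4\right) \left(-52\right) \left(5 - 52\right)}{4472} + \frac{-4 + \left(-14\right)^{2}}{-1052 - 499} = \left(-4\right) \left(-52\right) \left(-47\right) \frac{1}{4472} + \frac{-4 + 196}{-1551} = \left(-9776\right) \frac{1}{4472} + 192 \left(- \frac{1}{1551}\right) = - \frac{94}{43} - \frac{64}{517} = - \frac{51350}{22231}$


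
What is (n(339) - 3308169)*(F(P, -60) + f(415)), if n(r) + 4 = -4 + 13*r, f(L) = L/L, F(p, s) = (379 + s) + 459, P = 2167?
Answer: -2573636830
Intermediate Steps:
F(p, s) = 838 + s
f(L) = 1
n(r) = -8 + 13*r (n(r) = -4 + (-4 + 13*r) = -8 + 13*r)
(n(339) - 3308169)*(F(P, -60) + f(415)) = ((-8 + 13*339) - 3308169)*((838 - 60) + 1) = ((-8 + 4407) - 3308169)*(778 + 1) = (4399 - 3308169)*779 = -3303770*779 = -2573636830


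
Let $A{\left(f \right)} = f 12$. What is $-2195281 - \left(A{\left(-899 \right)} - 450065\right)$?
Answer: $-1734428$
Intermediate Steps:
$A{\left(f \right)} = 12 f$
$-2195281 - \left(A{\left(-899 \right)} - 450065\right) = -2195281 - \left(12 \left(-899\right) - 450065\right) = -2195281 - \left(-10788 - 450065\right) = -2195281 - -460853 = -2195281 + 460853 = -1734428$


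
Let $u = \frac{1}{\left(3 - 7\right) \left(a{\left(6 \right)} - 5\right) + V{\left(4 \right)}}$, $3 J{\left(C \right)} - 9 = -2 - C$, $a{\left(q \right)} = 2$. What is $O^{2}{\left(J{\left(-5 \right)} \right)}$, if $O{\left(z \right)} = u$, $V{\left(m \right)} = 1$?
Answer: $\frac{1}{169} \approx 0.0059172$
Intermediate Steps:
$J{\left(C \right)} = \frac{7}{3} - \frac{C}{3}$ ($J{\left(C \right)} = 3 + \frac{-2 - C}{3} = 3 - \left(\frac{2}{3} + \frac{C}{3}\right) = \frac{7}{3} - \frac{C}{3}$)
$u = \frac{1}{13}$ ($u = \frac{1}{\left(3 - 7\right) \left(2 - 5\right) + 1} = \frac{1}{\left(-4\right) \left(-3\right) + 1} = \frac{1}{12 + 1} = \frac{1}{13} \approx 0.076923$)
$O{\left(z \right)} = \frac{1}{13}$
$O^{2}{\left(J{\left(-5 \right)} \right)} = \left(\frac{1}{13}\right)^{2} = \frac{1}{169}$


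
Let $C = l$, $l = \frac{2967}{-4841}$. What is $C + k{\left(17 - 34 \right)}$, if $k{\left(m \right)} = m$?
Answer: $- \frac{85264}{4841} \approx -17.613$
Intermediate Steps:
$l = - \frac{2967}{4841}$ ($l = 2967 \left(- \frac{1}{4841}\right) = - \frac{2967}{4841} \approx -0.61289$)
$C = - \frac{2967}{4841} \approx -0.61289$
$C + k{\left(17 - 34 \right)} = - \frac{2967}{4841} + \left(17 - 34\right) = - \frac{2967}{4841} - 17 = - \frac{85264}{4841}$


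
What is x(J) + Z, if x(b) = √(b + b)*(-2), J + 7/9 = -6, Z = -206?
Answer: -206 - 2*I*√122/3 ≈ -206.0 - 7.3636*I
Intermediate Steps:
J = -61/9 (J = -7/9 - 6 = -61/9 ≈ -6.7778)
x(b) = -2*√2*√b (x(b) = √(2*b)*(-2) = (√2*√b)*(-2) = -2*√2*√b)
x(J) + Z = -2*√2*√(-61/9) - 206 = -2*√2*I*√61/3 - 206 = -2*I*√122/3 - 206 = -206 - 2*I*√122/3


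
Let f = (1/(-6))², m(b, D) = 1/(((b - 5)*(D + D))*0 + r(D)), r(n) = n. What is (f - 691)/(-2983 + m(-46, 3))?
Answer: 24875/107376 ≈ 0.23166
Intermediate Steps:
m(b, D) = 1/D (m(b, D) = 1/(((b - 5)*(D + D))*0 + D) = 1/(((-5 + b)*(2*D))*0 + D) = 1/((2*D*(-5 + b))*0 + D) = 1/(0 + D) = 1/D)
f = 1/36 (f = (-⅙)² = 1/36 ≈ 0.027778)
(f - 691)/(-2983 + m(-46, 3)) = (1/36 - 691)/(-2983 + 1/3) = -24875/(36*(-2983 + ⅓)) = -24875/(36*(-8948/3)) = -24875/36*(-3/8948) = 24875/107376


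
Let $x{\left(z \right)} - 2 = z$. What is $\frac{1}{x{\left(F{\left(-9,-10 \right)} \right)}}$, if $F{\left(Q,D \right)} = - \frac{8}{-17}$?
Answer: $\frac{17}{42} \approx 0.40476$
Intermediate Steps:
$F{\left(Q,D \right)} = \frac{8}{17}$ ($F{\left(Q,D \right)} = \left(-8\right) \left(- \frac{1}{17}\right) = \frac{8}{17}$)
$x{\left(z \right)} = 2 + z$
$\frac{1}{x{\left(F{\left(-9,-10 \right)} \right)}} = \frac{1}{2 + \frac{8}{17}} = \frac{1}{\frac{42}{17}} = \frac{17}{42}$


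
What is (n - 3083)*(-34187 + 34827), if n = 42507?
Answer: 25231360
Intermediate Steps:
(n - 3083)*(-34187 + 34827) = (42507 - 3083)*(-34187 + 34827) = 39424*640 = 25231360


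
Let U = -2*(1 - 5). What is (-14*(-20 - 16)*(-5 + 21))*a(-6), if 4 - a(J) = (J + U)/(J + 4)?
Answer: 40320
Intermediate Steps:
U = 8 (U = -2*(-4) = 8)
a(J) = 4 - (8 + J)/(4 + J) (a(J) = 4 - (J + 8)/(J + 4) = 4 - (8 + J)/(4 + J))
(-14*(-20 - 16)*(-5 + 21))*a(-6) = (-14*(-20 - 16)*(-5 + 21))*((8 + 3*(-6))/(4 - 6)) = (-(-504)*16)*((8 - 18)/(-2)) = (-14*(-576))*(-½*(-10)) = 8064*5 = 40320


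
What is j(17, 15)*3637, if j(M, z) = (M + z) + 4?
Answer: 130932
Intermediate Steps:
j(M, z) = 4 + M + z
j(17, 15)*3637 = (4 + 17 + 15)*3637 = 36*3637 = 130932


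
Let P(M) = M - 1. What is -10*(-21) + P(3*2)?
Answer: 215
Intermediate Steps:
P(M) = -1 + M
-10*(-21) + P(3*2) = -10*(-21) + (-1 + 3*2) = 210 + (-1 + 6) = 210 + 5 = 215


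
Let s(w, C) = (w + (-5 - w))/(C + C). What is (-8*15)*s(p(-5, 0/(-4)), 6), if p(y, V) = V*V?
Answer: 50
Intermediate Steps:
p(y, V) = V**2
s(w, C) = -5/(2*C) (s(w, C) = -5*1/(2*C) = -5/(2*C))
(-8*15)*s(p(-5, 0/(-4)), 6) = (-8*15)*(-5/2/6) = -(-300)/6 = -120*(-5/12) = 50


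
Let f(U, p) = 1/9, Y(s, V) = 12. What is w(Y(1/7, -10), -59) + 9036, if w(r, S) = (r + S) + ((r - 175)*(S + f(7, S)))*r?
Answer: 372527/3 ≈ 1.2418e+5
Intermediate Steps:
f(U, p) = ⅑
w(r, S) = S + r + r*(-175 + r)*(⅑ + S) (w(r, S) = (r + S) + ((r - 175)*(S + ⅑))*r = (S + r) + ((-175 + r)*(⅑ + S))*r = (S + r) + r*(-175 + r)*(⅑ + S) = S + r + r*(-175 + r)*(⅑ + S))
w(Y(1/7, -10), -59) + 9036 = (-59 - 166/9*12 + (⅑)*12² - 59*12² - 175*(-59)*12) + 9036 = (-59 - 664/3 + (⅑)*144 - 59*144 + 123900) + 9036 = (-59 - 664/3 + 16 - 8496 + 123900) + 9036 = 345419/3 + 9036 = 372527/3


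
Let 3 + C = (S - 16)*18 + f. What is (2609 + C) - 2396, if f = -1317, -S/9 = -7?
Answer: -261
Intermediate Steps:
S = 63 (S = -9*(-7) = 63)
C = -474 (C = -3 + ((63 - 16)*18 - 1317) = -3 + (47*18 - 1317) = -3 + (846 - 1317) = -3 - 471 = -474)
(2609 + C) - 2396 = (2609 - 474) - 2396 = 2135 - 2396 = -261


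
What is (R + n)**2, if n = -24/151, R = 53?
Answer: 63664441/22801 ≈ 2792.2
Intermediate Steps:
n = -24/151 (n = -24*1/151 = -24/151 ≈ -0.15894)
(R + n)**2 = (53 - 24/151)**2 = (7979/151)**2 = 63664441/22801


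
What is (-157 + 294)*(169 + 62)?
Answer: 31647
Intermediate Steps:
(-157 + 294)*(169 + 62) = 137*231 = 31647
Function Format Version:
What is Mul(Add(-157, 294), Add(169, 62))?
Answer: 31647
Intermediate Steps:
Mul(Add(-157, 294), Add(169, 62)) = Mul(137, 231) = 31647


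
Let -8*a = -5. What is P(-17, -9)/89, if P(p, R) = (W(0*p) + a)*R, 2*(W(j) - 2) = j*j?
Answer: -189/712 ≈ -0.26545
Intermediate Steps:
a = 5/8 (a = -1/8*(-5) = 5/8 ≈ 0.62500)
W(j) = 2 + j**2/2 (W(j) = 2 + (j*j)/2 = 2 + j**2/2)
P(p, R) = 21*R/8 (P(p, R) = ((2 + (0*p)**2/2) + 5/8)*R = ((2 + (1/2)*0**2) + 5/8)*R = ((2 + (1/2)*0) + 5/8)*R = ((2 + 0) + 5/8)*R = (2 + 5/8)*R = 21*R/8)
P(-17, -9)/89 = ((21/8)*(-9))/89 = -189/8*1/89 = -189/712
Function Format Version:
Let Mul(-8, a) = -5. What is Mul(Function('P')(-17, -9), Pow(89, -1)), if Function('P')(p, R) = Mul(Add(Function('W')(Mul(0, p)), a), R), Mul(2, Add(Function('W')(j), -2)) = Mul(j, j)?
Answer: Rational(-189, 712) ≈ -0.26545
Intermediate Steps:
a = Rational(5, 8) (a = Mul(Rational(-1, 8), -5) = Rational(5, 8) ≈ 0.62500)
Function('W')(j) = Add(2, Mul(Rational(1, 2), Pow(j, 2))) (Function('W')(j) = Add(2, Mul(Rational(1, 2), Mul(j, j))) = Add(2, Mul(Rational(1, 2), Pow(j, 2))))
Function('P')(p, R) = Mul(Rational(21, 8), R) (Function('P')(p, R) = Mul(Add(Add(2, Mul(Rational(1, 2), Pow(Mul(0, p), 2))), Rational(5, 8)), R) = Mul(Add(Add(2, Mul(Rational(1, 2), Pow(0, 2))), Rational(5, 8)), R) = Mul(Add(Add(2, Mul(Rational(1, 2), 0)), Rational(5, 8)), R) = Mul(Add(Add(2, 0), Rational(5, 8)), R) = Mul(Add(2, Rational(5, 8)), R) = Mul(Rational(21, 8), R))
Mul(Function('P')(-17, -9), Pow(89, -1)) = Mul(Mul(Rational(21, 8), -9), Pow(89, -1)) = Mul(Rational(-189, 8), Rational(1, 89)) = Rational(-189, 712)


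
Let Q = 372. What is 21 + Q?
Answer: 393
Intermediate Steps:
21 + Q = 21 + 372 = 393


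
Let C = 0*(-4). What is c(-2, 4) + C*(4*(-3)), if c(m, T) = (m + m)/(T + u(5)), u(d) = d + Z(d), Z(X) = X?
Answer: -2/7 ≈ -0.28571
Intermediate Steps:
u(d) = 2*d (u(d) = d + d = 2*d)
C = 0
c(m, T) = 2*m/(10 + T) (c(m, T) = (m + m)/(T + 2*5) = (2*m)/(T + 10) = (2*m)/(10 + T) = 2*m/(10 + T))
c(-2, 4) + C*(4*(-3)) = 2*(-2)/(10 + 4) + 0*(4*(-3)) = 2*(-2)/14 + 0*(-12) = 2*(-2)*(1/14) + 0 = -2/7 + 0 = -2/7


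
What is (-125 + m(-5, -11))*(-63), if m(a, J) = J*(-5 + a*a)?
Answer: 21735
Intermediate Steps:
m(a, J) = J*(-5 + a²)
(-125 + m(-5, -11))*(-63) = (-125 - 11*(-5 + (-5)²))*(-63) = (-125 - 11*(-5 + 25))*(-63) = (-125 - 11*20)*(-63) = (-125 - 220)*(-63) = -345*(-63) = 21735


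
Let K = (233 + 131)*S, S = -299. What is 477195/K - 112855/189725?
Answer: -20563701631/4129782020 ≈ -4.9794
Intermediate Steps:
K = -108836 (K = (233 + 131)*(-299) = 364*(-299) = -108836)
477195/K - 112855/189725 = 477195/(-108836) - 112855/189725 = 477195*(-1/108836) - 112855*1/189725 = -477195/108836 - 22571/37945 = -20563701631/4129782020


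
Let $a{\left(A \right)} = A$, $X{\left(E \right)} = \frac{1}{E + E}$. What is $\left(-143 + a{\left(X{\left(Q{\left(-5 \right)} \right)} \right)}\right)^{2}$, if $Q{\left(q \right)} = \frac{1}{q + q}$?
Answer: $21904$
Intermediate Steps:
$Q{\left(q \right)} = \frac{1}{2 q}$
$X{\left(E \right)} = \frac{1}{2 E}$
$\left(-143 + a{\left(X{\left(Q{\left(-5 \right)} \right)} \right)}\right)^{2} = \left(-143 + \frac{1}{2 \frac{1}{2 \left(-5\right)}}\right)^{2} = \left(-143 + \frac{1}{2 \cdot \frac{1}{2} \left(- \frac{1}{5}\right)}\right)^{2} = \left(-143 + \frac{1}{2 \left(- \frac{1}{10}\right)}\right)^{2} = \left(-143 + \frac{1}{2} \left(-10\right)\right)^{2} = \left(-143 - 5\right)^{2} = \left(-148\right)^{2} = 21904$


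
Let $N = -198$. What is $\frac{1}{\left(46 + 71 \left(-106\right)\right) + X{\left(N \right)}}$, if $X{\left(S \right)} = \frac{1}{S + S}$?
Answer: $- \frac{396}{2962081} \approx -0.00013369$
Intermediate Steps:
$X{\left(S \right)} = \frac{1}{2 S}$
$\frac{1}{\left(46 + 71 \left(-106\right)\right) + X{\left(N \right)}} = \frac{1}{\left(46 + 71 \left(-106\right)\right) + \frac{1}{2 \left(-198\right)}} = \frac{1}{\left(46 - 7526\right) + \frac{1}{2} \left(- \frac{1}{198}\right)} = \frac{1}{-7480 - \frac{1}{396}} = \frac{1}{- \frac{2962081}{396}} = - \frac{396}{2962081}$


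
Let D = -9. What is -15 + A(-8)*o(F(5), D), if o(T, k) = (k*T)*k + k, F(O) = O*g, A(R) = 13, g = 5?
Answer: 26193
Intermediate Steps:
F(O) = 5*O (F(O) = O*5 = 5*O)
o(T, k) = k + T*k² (o(T, k) = (T*k)*k + k = T*k² + k = k + T*k²)
-15 + A(-8)*o(F(5), D) = -15 + 13*(-9*(1 + (5*5)*(-9))) = -15 + 13*(-9*(1 + 25*(-9))) = -15 + 13*(-9*(1 - 225)) = -15 + 13*(-9*(-224)) = -15 + 13*2016 = -15 + 26208 = 26193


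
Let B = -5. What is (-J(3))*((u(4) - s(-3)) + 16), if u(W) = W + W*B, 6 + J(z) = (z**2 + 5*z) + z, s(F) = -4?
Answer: -84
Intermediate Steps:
J(z) = -6 + z**2 + 6*z (J(z) = -6 + ((z**2 + 5*z) + z) = -6 + (z**2 + 6*z) = -6 + z**2 + 6*z)
u(W) = -4*W (u(W) = W + W*(-5) = W - 5*W = -4*W)
(-J(3))*((u(4) - s(-3)) + 16) = (-(-6 + 3**2 + 6*3))*((-4*4 - 1*(-4)) + 16) = (-(-6 + 9 + 18))*((-16 + 4) + 16) = (-1*21)*(-12 + 16) = -21*4 = -84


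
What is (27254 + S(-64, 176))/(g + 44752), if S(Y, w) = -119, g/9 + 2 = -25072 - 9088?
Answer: -27135/262706 ≈ -0.10329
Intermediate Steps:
g = -307458 (g = -18 + 9*(-25072 - 9088) = -18 + 9*(-34160) = -18 - 307440 = -307458)
(27254 + S(-64, 176))/(g + 44752) = (27254 - 119)/(-307458 + 44752) = 27135/(-262706) = 27135*(-1/262706) = -27135/262706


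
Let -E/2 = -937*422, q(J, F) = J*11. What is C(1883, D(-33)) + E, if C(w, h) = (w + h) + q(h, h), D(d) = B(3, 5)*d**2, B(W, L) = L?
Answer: 858051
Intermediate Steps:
D(d) = 5*d**2
q(J, F) = 11*J
E = 790828 (E = -(-1874)*422 = -2*(-395414) = 790828)
C(w, h) = w + 12*h (C(w, h) = (w + h) + 11*h = (h + w) + 11*h = w + 12*h)
C(1883, D(-33)) + E = (1883 + 12*(5*(-33)**2)) + 790828 = (1883 + 12*(5*1089)) + 790828 = (1883 + 12*5445) + 790828 = (1883 + 65340) + 790828 = 67223 + 790828 = 858051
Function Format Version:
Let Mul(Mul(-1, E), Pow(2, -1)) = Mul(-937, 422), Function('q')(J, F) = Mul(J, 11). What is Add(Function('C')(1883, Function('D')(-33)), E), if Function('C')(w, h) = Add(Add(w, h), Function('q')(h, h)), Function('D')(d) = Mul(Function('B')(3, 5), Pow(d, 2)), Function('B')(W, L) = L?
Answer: 858051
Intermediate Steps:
Function('D')(d) = Mul(5, Pow(d, 2))
Function('q')(J, F) = Mul(11, J)
E = 790828 (E = Mul(-2, Mul(-937, 422)) = Mul(-2, -395414) = 790828)
Function('C')(w, h) = Add(w, Mul(12, h)) (Function('C')(w, h) = Add(Add(w, h), Mul(11, h)) = Add(Add(h, w), Mul(11, h)) = Add(w, Mul(12, h)))
Add(Function('C')(1883, Function('D')(-33)), E) = Add(Add(1883, Mul(12, Mul(5, Pow(-33, 2)))), 790828) = Add(Add(1883, Mul(12, Mul(5, 1089))), 790828) = Add(Add(1883, Mul(12, 5445)), 790828) = Add(Add(1883, 65340), 790828) = Add(67223, 790828) = 858051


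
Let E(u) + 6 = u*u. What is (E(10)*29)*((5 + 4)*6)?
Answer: 147204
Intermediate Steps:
E(u) = -6 + u² (E(u) = -6 + u*u = -6 + u²)
(E(10)*29)*((5 + 4)*6) = ((-6 + 10²)*29)*((5 + 4)*6) = ((-6 + 100)*29)*(9*6) = (94*29)*54 = 2726*54 = 147204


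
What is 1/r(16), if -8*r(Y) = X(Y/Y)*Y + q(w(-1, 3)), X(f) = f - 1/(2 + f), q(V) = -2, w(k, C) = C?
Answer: -12/13 ≈ -0.92308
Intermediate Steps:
r(Y) = ¼ - Y/12 (r(Y) = -(((-1 + (Y/Y)² + 2*(Y/Y))/(2 + Y/Y))*Y - 2)/8 = -(((-1 + 1² + 2*1)/(2 + 1))*Y - 2)/8 = -(((-1 + 1 + 2)/3)*Y - 2)/8 = -(((⅓)*2)*Y - 2)/8 = -(2*Y/3 - 2)/8 = -(-2 + 2*Y/3)/8 = ¼ - Y/12)
1/r(16) = 1/(¼ - 1/12*16) = 1/(¼ - 4/3) = 1/(-13/12) = -12/13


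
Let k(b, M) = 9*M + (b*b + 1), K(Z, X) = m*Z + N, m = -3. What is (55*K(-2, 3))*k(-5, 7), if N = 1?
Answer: 34265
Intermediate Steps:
K(Z, X) = 1 - 3*Z (K(Z, X) = -3*Z + 1 = 1 - 3*Z)
k(b, M) = 1 + b**2 + 9*M (k(b, M) = 9*M + (b**2 + 1) = 9*M + (1 + b**2) = 1 + b**2 + 9*M)
(55*K(-2, 3))*k(-5, 7) = (55*(1 - 3*(-2)))*(1 + (-5)**2 + 9*7) = (55*(1 + 6))*(1 + 25 + 63) = (55*7)*89 = 385*89 = 34265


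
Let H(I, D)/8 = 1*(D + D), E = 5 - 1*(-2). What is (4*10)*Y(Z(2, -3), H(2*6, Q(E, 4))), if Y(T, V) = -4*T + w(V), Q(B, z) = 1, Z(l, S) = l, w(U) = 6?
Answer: -80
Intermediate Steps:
E = 7 (E = 5 + 2 = 7)
H(I, D) = 16*D (H(I, D) = 8*(1*(D + D)) = 8*(1*(2*D)) = 8*(2*D) = 16*D)
Y(T, V) = 6 - 4*T (Y(T, V) = -4*T + 6 = 6 - 4*T)
(4*10)*Y(Z(2, -3), H(2*6, Q(E, 4))) = (4*10)*(6 - 4*2) = 40*(6 - 8) = 40*(-2) = -80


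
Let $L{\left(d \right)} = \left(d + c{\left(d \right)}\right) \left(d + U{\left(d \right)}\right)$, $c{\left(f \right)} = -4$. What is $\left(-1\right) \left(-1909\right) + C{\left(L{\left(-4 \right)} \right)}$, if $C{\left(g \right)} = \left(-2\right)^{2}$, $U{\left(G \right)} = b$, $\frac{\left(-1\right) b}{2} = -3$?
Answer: $1913$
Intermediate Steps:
$b = 6$ ($b = \left(-2\right) \left(-3\right) = 6$)
$U{\left(G \right)} = 6$
$L{\left(d \right)} = \left(-4 + d\right) \left(6 + d\right)$ ($L{\left(d \right)} = \left(d - 4\right) \left(d + 6\right) = \left(-4 + d\right) \left(6 + d\right)$)
$C{\left(g \right)} = 4$
$\left(-1\right) \left(-1909\right) + C{\left(L{\left(-4 \right)} \right)} = \left(-1\right) \left(-1909\right) + 4 = 1909 + 4 = 1913$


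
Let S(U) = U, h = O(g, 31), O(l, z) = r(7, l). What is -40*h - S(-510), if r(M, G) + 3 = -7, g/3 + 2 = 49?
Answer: 910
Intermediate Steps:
g = 141 (g = -6 + 3*49 = -6 + 147 = 141)
r(M, G) = -10 (r(M, G) = -3 - 7 = -10)
O(l, z) = -10
h = -10
-40*h - S(-510) = -40*(-10) - 1*(-510) = 400 + 510 = 910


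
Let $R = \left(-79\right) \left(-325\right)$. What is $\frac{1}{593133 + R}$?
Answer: $\frac{1}{618808} \approx 1.616 \cdot 10^{-6}$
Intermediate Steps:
$R = 25675$
$\frac{1}{593133 + R} = \frac{1}{593133 + 25675} = \frac{1}{618808}$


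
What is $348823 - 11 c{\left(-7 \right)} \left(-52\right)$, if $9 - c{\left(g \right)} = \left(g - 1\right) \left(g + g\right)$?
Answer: $289907$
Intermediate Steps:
$c{\left(g \right)} = 9 - 2 g \left(-1 + g\right)$ ($c{\left(g \right)} = 9 - \left(g - 1\right) \left(g + g\right) = 9 - \left(-1 + g\right) 2 g = 9 - 2 g \left(-1 + g\right)$)
$348823 - 11 c{\left(-7 \right)} \left(-52\right) = 348823 - 11 \left(9 - 2 \left(-7\right)^{2} + 2 \left(-7\right)\right) \left(-52\right) = 348823 - 11 \left(9 - 98 - 14\right) \left(-52\right) = 348823 - 11 \left(-103\right) \left(-52\right) = 348823 - \left(-1133\right) \left(-52\right) = 348823 - 58916 = 289907$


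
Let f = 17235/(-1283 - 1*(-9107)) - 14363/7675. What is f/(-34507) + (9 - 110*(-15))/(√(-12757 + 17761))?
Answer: -6634171/690705914800 + 553*√139/278 ≈ 23.452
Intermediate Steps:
f = 6634171/20016400 (f = 17235/(-1283 + 9107) - 14363*1/7675 = 17235/7824 - 14363/7675 = 17235*(1/7824) - 14363/7675 = 5745/2608 - 14363/7675 = 6634171/20016400 ≈ 0.33144)
f/(-34507) + (9 - 110*(-15))/(√(-12757 + 17761)) = (6634171/20016400)/(-34507) + (9 - 110*(-15))/(√(-12757 + 17761)) = (6634171/20016400)*(-1/34507) + (9 + 1650)/(√5004) = -6634171/690705914800 + 1659/((6*√139)) = -6634171/690705914800 + 1659*(√139/834) = -6634171/690705914800 + 553*√139/278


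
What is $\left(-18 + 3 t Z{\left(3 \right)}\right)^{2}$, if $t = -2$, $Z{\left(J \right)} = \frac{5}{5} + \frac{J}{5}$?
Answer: $\frac{19044}{25} \approx 761.76$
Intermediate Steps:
$Z{\left(J \right)} = 1 + \frac{J}{5}$ ($Z{\left(J \right)} = 5 \cdot \frac{1}{5} + J \frac{1}{5} = 1 + \frac{J}{5}$)
$\left(-18 + 3 t Z{\left(3 \right)}\right)^{2} = \left(-18 + 3 \left(-2\right) \left(1 + \frac{1}{5} \cdot 3\right)\right)^{2} = \left(-18 - 6 \left(1 + \frac{3}{5}\right)\right)^{2} = \left(-18 - \frac{48}{5}\right)^{2} = \left(- \frac{138}{5}\right)^{2} = \frac{19044}{25}$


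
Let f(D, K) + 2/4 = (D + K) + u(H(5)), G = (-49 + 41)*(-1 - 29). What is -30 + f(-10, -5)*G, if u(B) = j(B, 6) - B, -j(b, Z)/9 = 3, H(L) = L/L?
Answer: -10470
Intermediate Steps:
H(L) = 1
j(b, Z) = -27 (j(b, Z) = -9*3 = -27)
u(B) = -27 - B
G = 240 (G = -8*(-30) = 240)
f(D, K) = -57/2 + D + K (f(D, K) = -½ + ((D + K) + (-27 - 1*1)) = -½ + ((D + K) + (-27 - 1)) = -½ + ((D + K) - 28) = -½ + (-28 + D + K) = -57/2 + D + K)
-30 + f(-10, -5)*G = -30 + (-57/2 - 10 - 5)*240 = -30 - 87/2*240 = -30 - 10440 = -10470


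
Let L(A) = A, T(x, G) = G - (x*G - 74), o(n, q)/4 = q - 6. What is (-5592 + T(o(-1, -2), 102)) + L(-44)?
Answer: -2196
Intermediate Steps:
o(n, q) = -24 + 4*q (o(n, q) = 4*(q - 6) = 4*(-6 + q) = -24 + 4*q)
T(x, G) = 74 + G - G*x (T(x, G) = G - (G*x - 74) = G - (-74 + G*x) = G + (74 - G*x) = 74 + G - G*x)
(-5592 + T(o(-1, -2), 102)) + L(-44) = (-5592 + (74 + 102 - 1*102*(-24 + 4*(-2)))) - 44 = (-5592 + (74 + 102 - 1*102*(-24 - 8))) - 44 = (-5592 + (74 + 102 - 1*102*(-32))) - 44 = (-5592 + (74 + 102 + 3264)) - 44 = (-5592 + 3440) - 44 = -2152 - 44 = -2196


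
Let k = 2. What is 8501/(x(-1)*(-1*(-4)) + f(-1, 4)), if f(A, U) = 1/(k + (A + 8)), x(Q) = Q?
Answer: -76509/35 ≈ -2186.0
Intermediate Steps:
f(A, U) = 1/(10 + A) (f(A, U) = 1/(2 + (A + 8)) = 1/(2 + (8 + A)) = 1/(10 + A))
8501/(x(-1)*(-1*(-4)) + f(-1, 4)) = 8501/(-(-1)*(-4) + 1/(10 - 1)) = 8501/(-1*4 + 1/9) = 8501/(-4 + ⅑) = 8501/(-35/9) = 8501*(-9/35) = -76509/35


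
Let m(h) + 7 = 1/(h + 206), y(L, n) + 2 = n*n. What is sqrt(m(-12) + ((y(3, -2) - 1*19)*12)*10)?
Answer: I*sqrt(77040698)/194 ≈ 45.244*I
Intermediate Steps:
y(L, n) = -2 + n**2 (y(L, n) = -2 + n*n = -2 + n**2)
m(h) = -7 + 1/(206 + h) (m(h) = -7 + 1/(h + 206) = -7 + 1/(206 + h))
sqrt(m(-12) + ((y(3, -2) - 1*19)*12)*10) = sqrt((-1441 - 7*(-12))/(206 - 12) + (((-2 + (-2)**2) - 1*19)*12)*10) = sqrt((-1441 + 84)/194 + (((-2 + 4) - 19)*12)*10) = sqrt((1/194)*(-1357) + ((2 - 19)*12)*10) = sqrt(-1357/194 - 17*12*10) = sqrt(-1357/194 - 204*10) = sqrt(-1357/194 - 2040) = sqrt(-397117/194) = I*sqrt(77040698)/194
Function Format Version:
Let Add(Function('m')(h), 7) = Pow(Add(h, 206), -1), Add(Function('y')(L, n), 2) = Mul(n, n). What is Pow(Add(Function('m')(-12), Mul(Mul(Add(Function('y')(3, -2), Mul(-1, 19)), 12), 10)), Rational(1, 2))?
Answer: Mul(Rational(1, 194), I, Pow(77040698, Rational(1, 2))) ≈ Mul(45.244, I)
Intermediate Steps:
Function('y')(L, n) = Add(-2, Pow(n, 2)) (Function('y')(L, n) = Add(-2, Mul(n, n)) = Add(-2, Pow(n, 2)))
Function('m')(h) = Add(-7, Pow(Add(206, h), -1)) (Function('m')(h) = Add(-7, Pow(Add(h, 206), -1)) = Add(-7, Pow(Add(206, h), -1)))
Pow(Add(Function('m')(-12), Mul(Mul(Add(Function('y')(3, -2), Mul(-1, 19)), 12), 10)), Rational(1, 2)) = Pow(Add(Mul(Pow(Add(206, -12), -1), Add(-1441, Mul(-7, -12))), Mul(Mul(Add(Add(-2, Pow(-2, 2)), Mul(-1, 19)), 12), 10)), Rational(1, 2)) = Pow(Add(Mul(Pow(194, -1), Add(-1441, 84)), Mul(Mul(Add(Add(-2, 4), -19), 12), 10)), Rational(1, 2)) = Pow(Add(Mul(Rational(1, 194), -1357), Mul(Mul(Add(2, -19), 12), 10)), Rational(1, 2)) = Pow(Add(Rational(-1357, 194), Mul(Mul(-17, 12), 10)), Rational(1, 2)) = Pow(Add(Rational(-1357, 194), Mul(-204, 10)), Rational(1, 2)) = Pow(Add(Rational(-1357, 194), -2040), Rational(1, 2)) = Pow(Rational(-397117, 194), Rational(1, 2)) = Mul(Rational(1, 194), I, Pow(77040698, Rational(1, 2)))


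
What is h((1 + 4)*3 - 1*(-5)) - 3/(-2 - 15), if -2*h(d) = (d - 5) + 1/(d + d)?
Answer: -9977/1360 ≈ -7.3360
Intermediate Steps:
h(d) = 5/2 - d/2 - 1/(4*d) (h(d) = -((d - 5) + 1/(d + d))/2 = -((-5 + d) + 1/(2*d))/2 = -(-5 + d + 1/(2*d))/2 = 5/2 - d/2 - 1/(4*d))
h((1 + 4)*3 - 1*(-5)) - 3/(-2 - 15) = (5/2 - ((1 + 4)*3 - 1*(-5))/2 - 1/(4*((1 + 4)*3 - 1*(-5)))) - 3/(-2 - 15) = (5/2 - (5*3 + 5)/2 - 1/(4*(5*3 + 5))) - 3/(-17) = (5/2 - (15 + 5)/2 - 1/(4*(15 + 5))) - 3*(-1/17) = (5/2 - ½*20 - ¼/20) + 3/17 = (5/2 - 10 - ¼*1/20) + 3/17 = (5/2 - 10 - 1/80) + 3/17 = -601/80 + 3/17 = -9977/1360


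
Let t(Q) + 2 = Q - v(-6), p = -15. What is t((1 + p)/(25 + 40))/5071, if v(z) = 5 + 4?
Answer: -729/329615 ≈ -0.0022117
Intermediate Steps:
v(z) = 9
t(Q) = -11 + Q (t(Q) = -2 + (Q - 1*9) = -2 + (Q - 9) = -2 + (-9 + Q) = -11 + Q)
t((1 + p)/(25 + 40))/5071 = (-11 + (1 - 15)/(25 + 40))/5071 = (-11 - 14/65)*(1/5071) = -729/65*1/5071 = -729/329615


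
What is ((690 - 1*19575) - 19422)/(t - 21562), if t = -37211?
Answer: 12769/19591 ≈ 0.65178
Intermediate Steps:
((690 - 1*19575) - 19422)/(t - 21562) = ((690 - 1*19575) - 19422)/(-37211 - 21562) = ((690 - 19575) - 19422)/(-58773) = (-18885 - 19422)*(-1/58773) = -38307*(-1/58773) = 12769/19591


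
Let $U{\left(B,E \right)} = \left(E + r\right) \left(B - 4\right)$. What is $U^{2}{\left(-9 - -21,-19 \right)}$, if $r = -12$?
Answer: $61504$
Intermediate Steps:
$U{\left(B,E \right)} = \left(-12 + E\right) \left(-4 + B\right)$ ($U{\left(B,E \right)} = \left(E - 12\right) \left(B - 4\right) = \left(-12 + E\right) \left(-4 + B\right)$)
$U^{2}{\left(-9 - -21,-19 \right)} = \left(48 - 12 \left(-9 - -21\right) - -76 + \left(-9 - -21\right) \left(-19\right)\right)^{2} = \left(48 - 12 \left(-9 + 21\right) + 76 + \left(-9 + 21\right) \left(-19\right)\right)^{2} = \left(48 - 144 + 76 + 12 \left(-19\right)\right)^{2} = \left(48 - 144 + 76 - 228\right)^{2} = \left(-248\right)^{2} = 61504$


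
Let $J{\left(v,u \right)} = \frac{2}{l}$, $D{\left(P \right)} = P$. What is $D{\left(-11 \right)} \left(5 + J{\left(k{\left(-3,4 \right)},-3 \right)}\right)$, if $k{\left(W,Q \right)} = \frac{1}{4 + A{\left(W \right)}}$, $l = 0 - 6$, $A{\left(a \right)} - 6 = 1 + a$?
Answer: $- \frac{154}{3} \approx -51.333$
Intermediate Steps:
$A{\left(a \right)} = 7 + a$ ($A{\left(a \right)} = 6 + \left(1 + a\right) = 7 + a$)
$l = -6$ ($l = 0 - 6 = -6$)
$k{\left(W,Q \right)} = \frac{1}{11 + W}$ ($k{\left(W,Q \right)} = \frac{1}{4 + \left(7 + W\right)} = \frac{1}{11 + W}$)
$J{\left(v,u \right)} = - \frac{1}{3}$ ($J{\left(v,u \right)} = \frac{2}{-6} = 2 \left(- \frac{1}{6}\right) = - \frac{1}{3}$)
$D{\left(-11 \right)} \left(5 + J{\left(k{\left(-3,4 \right)},-3 \right)}\right) = - 11 \left(5 - \frac{1}{3}\right) = \left(-11\right) \frac{14}{3} = - \frac{154}{3}$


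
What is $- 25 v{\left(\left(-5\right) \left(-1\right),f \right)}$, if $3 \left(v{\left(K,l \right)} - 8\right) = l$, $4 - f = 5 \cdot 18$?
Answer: $\frac{1550}{3} \approx 516.67$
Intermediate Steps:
$f = -86$ ($f = 4 - 5 \cdot 18 = 4 - 90 = -86$)
$v{\left(K,l \right)} = 8 + \frac{l}{3}$
$- 25 v{\left(\left(-5\right) \left(-1\right),f \right)} = - 25 \left(8 + \frac{1}{3} \left(-86\right)\right) = - 25 \left(8 - \frac{86}{3}\right) = \left(-25\right) \left(- \frac{62}{3}\right) = \frac{1550}{3}$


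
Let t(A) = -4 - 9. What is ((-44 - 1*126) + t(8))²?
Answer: 33489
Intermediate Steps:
t(A) = -13
((-44 - 1*126) + t(8))² = ((-44 - 1*126) - 13)² = ((-44 - 126) - 13)² = (-170 - 13)² = (-183)² = 33489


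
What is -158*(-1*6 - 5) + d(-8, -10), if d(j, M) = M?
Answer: 1728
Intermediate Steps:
-158*(-1*6 - 5) + d(-8, -10) = -158*(-1*6 - 5) - 10 = -158*(-6 - 5) - 10 = -158*(-11) - 10 = 1738 - 10 = 1728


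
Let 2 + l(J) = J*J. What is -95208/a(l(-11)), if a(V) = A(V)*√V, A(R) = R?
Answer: -95208*√119/14161 ≈ -73.342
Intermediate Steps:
l(J) = -2 + J² (l(J) = -2 + J*J = -2 + J²)
a(V) = V^(3/2) (a(V) = V*√V = V^(3/2))
-95208/a(l(-11)) = -95208/(-2 + (-11)²)^(3/2) = -95208/(-2 + 121)^(3/2) = -95208*√119/14161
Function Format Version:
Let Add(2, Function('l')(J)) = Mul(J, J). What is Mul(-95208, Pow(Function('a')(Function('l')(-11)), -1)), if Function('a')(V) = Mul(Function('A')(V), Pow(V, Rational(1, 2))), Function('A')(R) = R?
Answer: Mul(Rational(-95208, 14161), Pow(119, Rational(1, 2))) ≈ -73.342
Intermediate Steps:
Function('l')(J) = Add(-2, Pow(J, 2)) (Function('l')(J) = Add(-2, Mul(J, J)) = Add(-2, Pow(J, 2)))
Function('a')(V) = Pow(V, Rational(3, 2)) (Function('a')(V) = Mul(V, Pow(V, Rational(1, 2))) = Pow(V, Rational(3, 2)))
Mul(-95208, Pow(Function('a')(Function('l')(-11)), -1)) = Mul(-95208, Pow(Pow(Add(-2, Pow(-11, 2)), Rational(3, 2)), -1)) = Mul(-95208, Pow(Pow(Add(-2, 121), Rational(3, 2)), -1)) = Mul(-95208, Pow(Pow(119, Rational(3, 2)), -1)) = Mul(-95208, Pow(Mul(119, Pow(119, Rational(1, 2))), -1)) = Mul(-95208, Mul(Rational(1, 14161), Pow(119, Rational(1, 2)))) = Mul(Rational(-95208, 14161), Pow(119, Rational(1, 2)))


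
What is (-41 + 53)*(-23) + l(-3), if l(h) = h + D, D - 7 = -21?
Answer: -293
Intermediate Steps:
D = -14 (D = 7 - 21 = -14)
l(h) = -14 + h (l(h) = h - 14 = -14 + h)
(-41 + 53)*(-23) + l(-3) = (-41 + 53)*(-23) + (-14 - 3) = 12*(-23) - 17 = -276 - 17 = -293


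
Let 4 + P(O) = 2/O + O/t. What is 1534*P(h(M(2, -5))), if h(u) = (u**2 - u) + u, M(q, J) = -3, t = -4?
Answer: -166439/18 ≈ -9246.6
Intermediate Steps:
h(u) = u**2
P(O) = -4 + 2/O - O/4 (P(O) = -4 + (2/O + O/(-4)) = -4 + (2/O + O*(-1/4)) = -4 + (2/O - O/4) = -4 + 2/O - O/4)
1534*P(h(M(2, -5))) = 1534*(-4 + 2/((-3)**2) - 1/4*(-3)**2) = 1534*(-4 + 2/9 - 1/4*9) = 1534*(-4 + 2*(1/9) - 9/4) = 1534*(-4 + 2/9 - 9/4) = 1534*(-217/36) = -166439/18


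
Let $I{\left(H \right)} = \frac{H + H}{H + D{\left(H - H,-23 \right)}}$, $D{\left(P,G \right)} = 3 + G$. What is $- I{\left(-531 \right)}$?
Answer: $- \frac{1062}{551} \approx -1.9274$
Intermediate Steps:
$I{\left(H \right)} = \frac{2 H}{-20 + H}$ ($I{\left(H \right)} = \frac{H + H}{H + \left(3 - 23\right)} = \frac{2 H}{H - 20} = \frac{2 H}{-20 + H}$)
$- I{\left(-531 \right)} = - \frac{2 \left(-531\right)}{-20 - 531} = - \frac{2 \left(-531\right)}{-551} = - \frac{2 \left(-531\right) \left(-1\right)}{551} = \left(-1\right) \frac{1062}{551} = - \frac{1062}{551}$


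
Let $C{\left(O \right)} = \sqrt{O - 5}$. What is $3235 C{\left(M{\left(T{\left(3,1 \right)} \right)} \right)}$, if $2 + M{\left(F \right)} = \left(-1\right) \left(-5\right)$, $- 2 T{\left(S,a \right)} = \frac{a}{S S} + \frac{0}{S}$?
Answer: $3235 i \sqrt{2} \approx 4575.0 i$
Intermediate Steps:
$T{\left(S,a \right)} = - \frac{a}{2 S^{2}}$ ($T{\left(S,a \right)} = - \frac{\frac{a}{S S} + \frac{0}{S}}{2} = - \frac{\frac{a}{S^{2}} + 0}{2} = - \frac{a \frac{1}{S^{2}}}{2} = - \frac{a}{2 S^{2}}$)
$M{\left(F \right)} = 3$ ($M{\left(F \right)} = -2 - -5 = -2 + 5 = 3$)
$C{\left(O \right)} = \sqrt{-5 + O}$
$3235 C{\left(M{\left(T{\left(3,1 \right)} \right)} \right)} = 3235 \sqrt{-5 + 3} = 3235 \sqrt{-2} = 3235 i \sqrt{2}$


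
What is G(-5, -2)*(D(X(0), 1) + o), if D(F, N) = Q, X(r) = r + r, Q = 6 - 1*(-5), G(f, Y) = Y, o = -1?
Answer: -20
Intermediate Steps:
Q = 11 (Q = 6 + 5 = 11)
X(r) = 2*r
D(F, N) = 11
G(-5, -2)*(D(X(0), 1) + o) = -2*(11 - 1) = -2*10 = -20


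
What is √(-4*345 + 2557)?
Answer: √1177 ≈ 34.307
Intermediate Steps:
√(-4*345 + 2557) = √(-1380 + 2557) = √1177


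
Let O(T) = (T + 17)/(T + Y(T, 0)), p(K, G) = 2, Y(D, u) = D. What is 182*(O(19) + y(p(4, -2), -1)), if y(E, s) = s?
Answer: -182/19 ≈ -9.5789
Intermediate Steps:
O(T) = (17 + T)/(2*T) (O(T) = (T + 17)/(T + T) = (17 + T)/((2*T)) = (17 + T)*(1/(2*T)) = (17 + T)/(2*T))
182*(O(19) + y(p(4, -2), -1)) = 182*((½)*(17 + 19)/19 - 1) = 182*((½)*(1/19)*36 - 1) = 182*(18/19 - 1) = 182*(-1/19) = -182/19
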